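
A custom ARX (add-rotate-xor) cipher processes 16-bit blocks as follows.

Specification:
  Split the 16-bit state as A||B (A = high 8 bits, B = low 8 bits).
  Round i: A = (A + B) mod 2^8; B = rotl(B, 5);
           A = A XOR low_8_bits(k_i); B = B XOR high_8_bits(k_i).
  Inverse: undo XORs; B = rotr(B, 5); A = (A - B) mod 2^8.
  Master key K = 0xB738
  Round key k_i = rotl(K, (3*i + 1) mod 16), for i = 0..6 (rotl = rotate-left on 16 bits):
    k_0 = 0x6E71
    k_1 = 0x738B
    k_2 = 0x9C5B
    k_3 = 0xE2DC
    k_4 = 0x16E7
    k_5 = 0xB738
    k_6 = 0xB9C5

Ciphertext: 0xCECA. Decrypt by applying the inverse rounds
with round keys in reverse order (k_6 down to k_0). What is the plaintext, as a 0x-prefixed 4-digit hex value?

s_0 = ciphertext = 0xCECA
s_1 = InvRound(s_0, k_6) = 0x709B
s_2 = InvRound(s_1, k_5) = 0xE761
s_3 = InvRound(s_2, k_4) = 0x45BB
s_4 = InvRound(s_3, k_3) = 0xCFCA
s_5 = InvRound(s_4, k_2) = 0xE2B2
s_6 = InvRound(s_5, k_1) = 0x5B0E
s_7 = InvRound(s_6, k_0) = 0x2703

0x2703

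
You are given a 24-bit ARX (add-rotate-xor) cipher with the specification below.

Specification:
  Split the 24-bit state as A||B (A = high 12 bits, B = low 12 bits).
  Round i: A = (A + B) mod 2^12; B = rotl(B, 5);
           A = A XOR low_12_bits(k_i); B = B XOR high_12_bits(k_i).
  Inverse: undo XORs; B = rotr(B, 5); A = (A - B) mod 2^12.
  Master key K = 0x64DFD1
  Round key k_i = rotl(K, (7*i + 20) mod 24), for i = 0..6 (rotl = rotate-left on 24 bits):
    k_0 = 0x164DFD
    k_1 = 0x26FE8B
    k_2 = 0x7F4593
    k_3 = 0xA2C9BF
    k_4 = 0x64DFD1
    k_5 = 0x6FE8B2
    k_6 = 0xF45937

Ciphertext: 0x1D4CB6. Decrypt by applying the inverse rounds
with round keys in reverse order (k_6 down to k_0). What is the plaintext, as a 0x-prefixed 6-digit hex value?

s_0 = ciphertext = 0x1D4CB6
s_1 = InvRound(s_0, k_6) = 0xF4499F
s_2 = InvRound(s_1, k_5) = 0x6FB0FB
s_3 = InvRound(s_2, k_4) = 0xDF5B35
s_4 = InvRound(s_3, k_3) = 0x7C2C88
s_5 = InvRound(s_4, k_2) = 0x3F6E5B
s_6 = InvRound(s_5, k_1) = 0x31CA61
s_7 = InvRound(s_6, k_0) = 0xC092D8

0xC092D8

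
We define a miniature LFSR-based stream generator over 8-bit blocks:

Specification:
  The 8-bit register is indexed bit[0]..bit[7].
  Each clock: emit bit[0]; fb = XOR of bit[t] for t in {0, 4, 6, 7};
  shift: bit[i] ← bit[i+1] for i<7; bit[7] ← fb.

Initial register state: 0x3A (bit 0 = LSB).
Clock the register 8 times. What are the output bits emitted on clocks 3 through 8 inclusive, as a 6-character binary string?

011100

reg_0 = 0x3A
clock 1: out=0, reg = 0x9D
clock 2: out=1, reg = 0xCE
clock 3: out=0, reg = 0x67
clock 4: out=1, reg = 0x33
clock 5: out=1, reg = 0x19
clock 6: out=1, reg = 0x0C
clock 7: out=0, reg = 0x06
clock 8: out=0, reg = 0x03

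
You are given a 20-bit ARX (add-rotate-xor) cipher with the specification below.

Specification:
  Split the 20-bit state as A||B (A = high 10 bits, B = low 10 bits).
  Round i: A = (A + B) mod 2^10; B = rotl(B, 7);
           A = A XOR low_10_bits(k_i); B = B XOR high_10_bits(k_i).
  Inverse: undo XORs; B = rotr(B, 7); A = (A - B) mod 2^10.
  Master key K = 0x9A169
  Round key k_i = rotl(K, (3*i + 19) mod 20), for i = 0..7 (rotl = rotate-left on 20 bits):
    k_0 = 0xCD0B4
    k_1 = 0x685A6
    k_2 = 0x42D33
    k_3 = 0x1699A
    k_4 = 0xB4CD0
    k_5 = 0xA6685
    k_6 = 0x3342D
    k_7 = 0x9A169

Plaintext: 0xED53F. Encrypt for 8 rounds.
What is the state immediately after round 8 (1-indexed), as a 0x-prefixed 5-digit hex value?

0x7437E

s_0 = plaintext = 0xED53F
s_1 = Round(s_0, k_0) = 0x10093
s_2 = Round(s_1, k_1) = 0x5D433
s_3 = Round(s_2, k_2) = 0x26C8D
s_4 = Round(s_3, k_3) = 0x2CACB
s_5 = Round(s_4, k_4) = 0xEB70A
s_6 = Round(s_5, k_5) = 0x0CBF8
s_7 = Round(s_6, k_6) = 0x01CB2
s_8 = Round(s_7, k_7) = 0x7437E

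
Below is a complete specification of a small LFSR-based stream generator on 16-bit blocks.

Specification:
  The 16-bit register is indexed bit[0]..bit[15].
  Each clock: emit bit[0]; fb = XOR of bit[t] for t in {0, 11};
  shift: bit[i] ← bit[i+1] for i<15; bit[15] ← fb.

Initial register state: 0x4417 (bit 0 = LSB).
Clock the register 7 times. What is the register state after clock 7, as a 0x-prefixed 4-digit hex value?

reg_0 = 0x4417
clock 1: out=1, reg = 0xA20B
clock 2: out=1, reg = 0xD105
clock 3: out=1, reg = 0xE882
clock 4: out=0, reg = 0xF441
clock 5: out=1, reg = 0xFA20
clock 6: out=0, reg = 0xFD10
clock 7: out=0, reg = 0xFE88

0xFE88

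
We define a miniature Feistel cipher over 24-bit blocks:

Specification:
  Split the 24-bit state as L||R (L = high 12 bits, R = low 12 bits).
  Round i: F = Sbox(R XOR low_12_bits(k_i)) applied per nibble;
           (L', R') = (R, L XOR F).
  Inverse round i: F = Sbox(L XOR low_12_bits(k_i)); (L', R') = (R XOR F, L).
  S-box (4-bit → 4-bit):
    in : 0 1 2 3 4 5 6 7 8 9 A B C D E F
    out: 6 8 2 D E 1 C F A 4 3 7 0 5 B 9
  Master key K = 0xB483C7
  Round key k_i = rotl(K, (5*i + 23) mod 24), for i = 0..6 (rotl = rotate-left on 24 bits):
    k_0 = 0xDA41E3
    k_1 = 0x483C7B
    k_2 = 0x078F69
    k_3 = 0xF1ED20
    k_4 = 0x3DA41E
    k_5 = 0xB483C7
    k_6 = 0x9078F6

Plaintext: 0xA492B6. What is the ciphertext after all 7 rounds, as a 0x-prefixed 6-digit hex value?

0xD704BA

s_0 = plaintext = 0xA492B6
s_1 = Round(s_0, k_0) = 0x2B6758
s_2 = Round(s_1, k_1) = 0x75859B
s_3 = Round(s_2, k_2) = 0x59B4CA
s_4 = Round(s_3, k_3) = 0x4CA128
s_5 = Round(s_4, k_4) = 0x128516
s_6 = Round(s_5, k_5) = 0x516D70
s_7 = Round(s_6, k_6) = 0xD704BA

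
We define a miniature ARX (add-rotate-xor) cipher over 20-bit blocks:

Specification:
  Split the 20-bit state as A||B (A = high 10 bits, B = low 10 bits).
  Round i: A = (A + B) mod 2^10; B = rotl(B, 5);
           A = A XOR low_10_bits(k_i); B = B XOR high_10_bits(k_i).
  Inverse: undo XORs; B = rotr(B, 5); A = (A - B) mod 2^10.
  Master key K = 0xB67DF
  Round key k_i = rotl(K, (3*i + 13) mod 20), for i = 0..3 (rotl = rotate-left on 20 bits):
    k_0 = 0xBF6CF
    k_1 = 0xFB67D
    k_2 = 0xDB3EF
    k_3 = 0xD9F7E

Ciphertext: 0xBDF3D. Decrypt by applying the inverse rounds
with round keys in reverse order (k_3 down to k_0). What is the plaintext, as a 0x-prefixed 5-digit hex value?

0x4AD9B

s_0 = ciphertext = 0xBDF3D
s_1 = InvRound(s_0, k_3) = 0x91F42
s_2 = InvRound(s_1, k_2) = 0xF9DC1
s_3 = InvRound(s_2, k_1) = 0x02591
s_4 = InvRound(s_3, k_0) = 0x4AD9B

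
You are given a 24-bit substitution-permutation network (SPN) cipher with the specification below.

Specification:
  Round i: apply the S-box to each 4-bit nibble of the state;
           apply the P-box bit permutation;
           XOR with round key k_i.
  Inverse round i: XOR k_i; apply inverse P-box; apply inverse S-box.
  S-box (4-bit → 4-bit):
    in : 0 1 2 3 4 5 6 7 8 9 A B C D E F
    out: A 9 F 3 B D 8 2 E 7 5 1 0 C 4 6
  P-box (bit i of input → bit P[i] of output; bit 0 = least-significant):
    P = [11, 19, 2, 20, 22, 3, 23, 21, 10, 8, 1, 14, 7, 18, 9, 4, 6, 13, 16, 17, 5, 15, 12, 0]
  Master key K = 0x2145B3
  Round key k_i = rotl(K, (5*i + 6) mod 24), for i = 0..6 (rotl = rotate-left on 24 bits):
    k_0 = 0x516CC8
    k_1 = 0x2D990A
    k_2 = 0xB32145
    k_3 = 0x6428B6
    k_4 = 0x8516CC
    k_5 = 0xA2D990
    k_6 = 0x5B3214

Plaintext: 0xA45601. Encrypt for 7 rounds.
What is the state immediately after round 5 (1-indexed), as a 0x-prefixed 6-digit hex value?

s_0 = plaintext = 0xA45601
s_1 = Round(s_0, k_0) = 0x631630
s_2 = Round(s_1, k_1) = 0x75F9D3
s_3 = Round(s_2, k_2) = 0x1CAE07
s_4 = Round(s_3, k_3) = 0x4C2A1D
s_5 = Round(s_4, k_4) = 0xF1907B
s_6 = Round(s_5, k_5) = 0xA40258
s_7 = Round(s_6, k_6) = 0xA54762

0xF1907B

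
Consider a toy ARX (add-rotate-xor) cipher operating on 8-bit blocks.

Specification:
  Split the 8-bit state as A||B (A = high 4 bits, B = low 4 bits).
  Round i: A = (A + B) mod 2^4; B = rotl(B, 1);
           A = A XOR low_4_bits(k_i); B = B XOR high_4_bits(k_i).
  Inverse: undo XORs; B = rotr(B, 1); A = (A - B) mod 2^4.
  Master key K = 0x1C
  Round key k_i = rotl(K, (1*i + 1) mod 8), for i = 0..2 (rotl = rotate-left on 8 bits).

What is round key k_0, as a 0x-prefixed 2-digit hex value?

K = 0x1C
k_0 = rotl(K, (1*0+1) mod 8) = rotl(K, 1) = 0x38

0x38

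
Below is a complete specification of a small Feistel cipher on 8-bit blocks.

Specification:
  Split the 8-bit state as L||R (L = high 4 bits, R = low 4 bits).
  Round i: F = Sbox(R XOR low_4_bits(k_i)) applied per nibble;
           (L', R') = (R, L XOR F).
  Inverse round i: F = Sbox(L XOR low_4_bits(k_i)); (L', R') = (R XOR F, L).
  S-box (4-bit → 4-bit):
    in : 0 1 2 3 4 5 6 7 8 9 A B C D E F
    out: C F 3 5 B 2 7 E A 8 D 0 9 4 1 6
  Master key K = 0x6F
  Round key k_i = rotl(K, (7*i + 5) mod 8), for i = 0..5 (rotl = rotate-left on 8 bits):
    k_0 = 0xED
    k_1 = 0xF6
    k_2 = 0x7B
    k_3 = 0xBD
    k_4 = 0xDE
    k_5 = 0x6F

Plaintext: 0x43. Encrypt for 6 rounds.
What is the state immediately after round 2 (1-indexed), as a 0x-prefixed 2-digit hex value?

s_0 = plaintext = 0x43
s_1 = Round(s_0, k_0) = 0x35
s_2 = Round(s_1, k_1) = 0x56
s_3 = Round(s_2, k_2) = 0x61
s_4 = Round(s_3, k_3) = 0x1F
s_5 = Round(s_4, k_4) = 0xFE
s_6 = Round(s_5, k_5) = 0xE0

0x56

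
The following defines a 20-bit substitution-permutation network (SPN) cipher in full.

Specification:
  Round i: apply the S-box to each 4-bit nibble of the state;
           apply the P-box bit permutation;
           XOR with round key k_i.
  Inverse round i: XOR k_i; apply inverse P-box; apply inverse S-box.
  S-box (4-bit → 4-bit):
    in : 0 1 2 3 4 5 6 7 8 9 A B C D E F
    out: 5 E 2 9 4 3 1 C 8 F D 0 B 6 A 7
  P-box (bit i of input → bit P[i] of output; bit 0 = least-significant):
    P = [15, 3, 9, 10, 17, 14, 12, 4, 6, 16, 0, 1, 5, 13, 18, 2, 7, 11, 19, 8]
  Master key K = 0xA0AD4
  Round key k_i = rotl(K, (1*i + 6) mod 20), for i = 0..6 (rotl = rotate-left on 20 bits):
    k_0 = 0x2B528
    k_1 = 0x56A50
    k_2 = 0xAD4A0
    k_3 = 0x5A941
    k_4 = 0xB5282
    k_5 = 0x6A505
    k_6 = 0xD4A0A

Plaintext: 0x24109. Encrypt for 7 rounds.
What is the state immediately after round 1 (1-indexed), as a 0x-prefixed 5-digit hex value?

0x52B23

s_0 = plaintext = 0x24109
s_1 = Round(s_0, k_0) = 0x52B23
s_2 = Round(s_1, k_1) = 0x586D0
s_3 = Round(s_2, k_2) = 0xA0E64
s_4 = Round(s_3, k_3) = 0xAAAE3
s_5 = Round(s_4, k_4) = 0x79775
s_6 = Round(s_5, k_5) = 0xA143A
s_7 = Round(s_6, k_6) = 0x3ED9F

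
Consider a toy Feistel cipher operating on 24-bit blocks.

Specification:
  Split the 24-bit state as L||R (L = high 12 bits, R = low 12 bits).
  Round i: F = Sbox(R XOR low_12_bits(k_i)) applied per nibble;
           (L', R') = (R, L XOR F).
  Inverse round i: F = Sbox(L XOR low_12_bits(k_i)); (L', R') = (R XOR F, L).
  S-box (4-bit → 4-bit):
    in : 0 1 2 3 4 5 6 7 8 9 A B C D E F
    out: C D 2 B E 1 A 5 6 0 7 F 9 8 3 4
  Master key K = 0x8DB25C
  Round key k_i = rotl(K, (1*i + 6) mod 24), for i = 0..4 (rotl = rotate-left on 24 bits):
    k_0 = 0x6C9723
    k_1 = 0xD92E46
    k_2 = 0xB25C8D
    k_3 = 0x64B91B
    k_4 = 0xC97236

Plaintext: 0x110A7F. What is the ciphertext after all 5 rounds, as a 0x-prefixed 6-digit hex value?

0x00D06C

s_0 = plaintext = 0x110A7F
s_1 = Round(s_0, k_0) = 0xA7F909
s_2 = Round(s_1, k_1) = 0x909F9B
s_3 = Round(s_2, k_2) = 0xF9B2D3
s_4 = Round(s_3, k_3) = 0x2D300D
s_5 = Round(s_4, k_4) = 0x00D06C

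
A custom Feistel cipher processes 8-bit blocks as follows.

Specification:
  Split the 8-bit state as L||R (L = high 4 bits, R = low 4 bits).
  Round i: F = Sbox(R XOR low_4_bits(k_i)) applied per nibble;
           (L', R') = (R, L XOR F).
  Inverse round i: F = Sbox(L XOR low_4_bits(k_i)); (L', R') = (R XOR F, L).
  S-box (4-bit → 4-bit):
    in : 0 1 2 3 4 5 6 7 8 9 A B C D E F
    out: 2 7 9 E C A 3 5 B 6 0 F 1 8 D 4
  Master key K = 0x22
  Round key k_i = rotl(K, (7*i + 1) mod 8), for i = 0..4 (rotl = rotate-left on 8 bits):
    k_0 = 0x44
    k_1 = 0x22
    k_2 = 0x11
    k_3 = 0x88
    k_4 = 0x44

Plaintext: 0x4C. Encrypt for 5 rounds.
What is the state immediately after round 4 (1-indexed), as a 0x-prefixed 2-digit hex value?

s_0 = plaintext = 0x4C
s_1 = Round(s_0, k_0) = 0xCF
s_2 = Round(s_1, k_1) = 0xF4
s_3 = Round(s_2, k_2) = 0x45
s_4 = Round(s_3, k_3) = 0x5C
s_5 = Round(s_4, k_4) = 0xCE

0x5C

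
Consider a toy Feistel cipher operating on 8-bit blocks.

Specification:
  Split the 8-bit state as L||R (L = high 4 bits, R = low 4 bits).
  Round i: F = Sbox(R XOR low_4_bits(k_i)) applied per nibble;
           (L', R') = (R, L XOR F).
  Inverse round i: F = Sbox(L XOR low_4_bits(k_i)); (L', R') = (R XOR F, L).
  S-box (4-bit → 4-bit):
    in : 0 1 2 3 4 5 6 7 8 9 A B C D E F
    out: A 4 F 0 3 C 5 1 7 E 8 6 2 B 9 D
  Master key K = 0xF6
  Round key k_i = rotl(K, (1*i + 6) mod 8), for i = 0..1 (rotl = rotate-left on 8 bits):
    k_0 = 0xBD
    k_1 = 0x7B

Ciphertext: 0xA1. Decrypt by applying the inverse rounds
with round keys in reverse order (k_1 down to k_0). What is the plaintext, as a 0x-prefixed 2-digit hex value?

0xD5

s_0 = ciphertext = 0xA1
s_1 = InvRound(s_0, k_1) = 0x5A
s_2 = InvRound(s_1, k_0) = 0xD5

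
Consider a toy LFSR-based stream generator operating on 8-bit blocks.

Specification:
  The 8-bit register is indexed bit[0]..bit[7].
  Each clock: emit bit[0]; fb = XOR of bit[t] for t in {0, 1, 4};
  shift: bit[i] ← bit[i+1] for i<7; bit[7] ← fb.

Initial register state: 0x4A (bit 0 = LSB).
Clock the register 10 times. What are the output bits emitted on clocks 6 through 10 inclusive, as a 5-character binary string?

01011

reg_0 = 0x4A
clock 1: out=0, reg = 0xA5
clock 2: out=1, reg = 0xD2
clock 3: out=0, reg = 0x69
clock 4: out=1, reg = 0xB4
clock 5: out=0, reg = 0xDA
clock 6: out=0, reg = 0x6D
clock 7: out=1, reg = 0xB6
clock 8: out=0, reg = 0x5B
clock 9: out=1, reg = 0xAD
clock 10: out=1, reg = 0xD6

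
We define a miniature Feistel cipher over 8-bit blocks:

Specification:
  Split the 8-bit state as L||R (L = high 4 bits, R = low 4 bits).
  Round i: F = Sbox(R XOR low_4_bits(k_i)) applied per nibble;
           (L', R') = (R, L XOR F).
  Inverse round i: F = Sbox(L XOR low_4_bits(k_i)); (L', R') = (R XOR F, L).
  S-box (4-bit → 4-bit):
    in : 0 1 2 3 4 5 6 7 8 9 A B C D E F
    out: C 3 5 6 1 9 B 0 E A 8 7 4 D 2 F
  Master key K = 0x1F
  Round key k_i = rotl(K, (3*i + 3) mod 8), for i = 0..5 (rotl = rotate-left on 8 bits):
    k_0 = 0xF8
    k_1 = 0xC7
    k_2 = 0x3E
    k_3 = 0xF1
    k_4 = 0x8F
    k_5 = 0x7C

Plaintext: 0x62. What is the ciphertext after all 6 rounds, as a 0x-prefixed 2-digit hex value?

0xEC

s_0 = plaintext = 0x62
s_1 = Round(s_0, k_0) = 0x2E
s_2 = Round(s_1, k_1) = 0xE8
s_3 = Round(s_2, k_2) = 0x85
s_4 = Round(s_3, k_3) = 0x59
s_5 = Round(s_4, k_4) = 0x9E
s_6 = Round(s_5, k_5) = 0xEC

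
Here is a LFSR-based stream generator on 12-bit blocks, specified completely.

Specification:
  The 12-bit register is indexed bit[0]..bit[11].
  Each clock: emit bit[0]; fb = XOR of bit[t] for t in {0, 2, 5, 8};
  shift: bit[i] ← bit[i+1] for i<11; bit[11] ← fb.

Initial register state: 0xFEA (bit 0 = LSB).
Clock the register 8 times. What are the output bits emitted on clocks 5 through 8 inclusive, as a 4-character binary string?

0111

reg_0 = 0xFEA
clock 1: out=0, reg = 0x7F5
clock 2: out=1, reg = 0x3FA
clock 3: out=0, reg = 0x1FD
clock 4: out=1, reg = 0x0FE
clock 5: out=0, reg = 0x07F
clock 6: out=1, reg = 0x83F
clock 7: out=1, reg = 0xC1F
clock 8: out=1, reg = 0x60F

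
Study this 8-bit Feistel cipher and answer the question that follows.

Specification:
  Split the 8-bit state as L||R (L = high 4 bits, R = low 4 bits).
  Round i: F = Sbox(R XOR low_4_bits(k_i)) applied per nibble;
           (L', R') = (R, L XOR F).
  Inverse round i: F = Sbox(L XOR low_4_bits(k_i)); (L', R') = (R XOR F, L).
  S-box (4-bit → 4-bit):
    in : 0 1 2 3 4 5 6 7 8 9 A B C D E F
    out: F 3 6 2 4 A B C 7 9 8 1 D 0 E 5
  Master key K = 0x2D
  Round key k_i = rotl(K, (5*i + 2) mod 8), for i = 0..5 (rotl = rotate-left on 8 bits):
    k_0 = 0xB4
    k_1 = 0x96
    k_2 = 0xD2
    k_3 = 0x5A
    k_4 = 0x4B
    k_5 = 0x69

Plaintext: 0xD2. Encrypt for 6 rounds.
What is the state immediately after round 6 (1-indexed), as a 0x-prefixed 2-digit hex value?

0x61

s_0 = plaintext = 0xD2
s_1 = Round(s_0, k_0) = 0x26
s_2 = Round(s_1, k_1) = 0x6D
s_3 = Round(s_2, k_2) = 0xD3
s_4 = Round(s_3, k_3) = 0x34
s_5 = Round(s_4, k_4) = 0x46
s_6 = Round(s_5, k_5) = 0x61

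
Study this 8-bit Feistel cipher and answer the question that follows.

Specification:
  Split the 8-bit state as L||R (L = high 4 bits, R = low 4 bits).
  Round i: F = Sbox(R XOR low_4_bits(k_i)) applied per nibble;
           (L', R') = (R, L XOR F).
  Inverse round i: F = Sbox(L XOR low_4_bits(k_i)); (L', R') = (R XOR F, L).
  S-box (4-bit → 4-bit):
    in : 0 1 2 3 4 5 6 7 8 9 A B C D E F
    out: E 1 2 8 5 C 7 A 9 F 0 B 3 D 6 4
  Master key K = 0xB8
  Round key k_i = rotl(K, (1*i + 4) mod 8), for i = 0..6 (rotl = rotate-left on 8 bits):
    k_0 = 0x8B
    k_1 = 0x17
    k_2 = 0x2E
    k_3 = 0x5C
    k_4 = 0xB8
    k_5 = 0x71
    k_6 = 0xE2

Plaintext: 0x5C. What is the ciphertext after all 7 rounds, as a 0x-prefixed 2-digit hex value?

0x2F

s_0 = plaintext = 0x5C
s_1 = Round(s_0, k_0) = 0xCF
s_2 = Round(s_1, k_1) = 0xF5
s_3 = Round(s_2, k_2) = 0x54
s_4 = Round(s_3, k_3) = 0x4C
s_5 = Round(s_4, k_4) = 0xC1
s_6 = Round(s_5, k_5) = 0x12
s_7 = Round(s_6, k_6) = 0x2F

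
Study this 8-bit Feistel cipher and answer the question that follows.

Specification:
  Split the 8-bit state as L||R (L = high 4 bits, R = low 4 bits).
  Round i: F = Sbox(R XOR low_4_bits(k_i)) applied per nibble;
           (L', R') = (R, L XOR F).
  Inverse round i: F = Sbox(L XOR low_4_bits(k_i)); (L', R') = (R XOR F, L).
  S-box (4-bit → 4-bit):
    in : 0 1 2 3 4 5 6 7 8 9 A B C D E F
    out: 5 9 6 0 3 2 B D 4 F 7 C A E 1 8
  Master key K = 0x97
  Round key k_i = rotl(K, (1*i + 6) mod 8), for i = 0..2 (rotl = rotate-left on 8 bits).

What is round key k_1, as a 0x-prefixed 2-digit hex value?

K = 0x97
k_0 = rotl(K, (1*0+6) mod 8) = rotl(K, 6) = 0xE5
k_1 = rotl(K, (1*1+6) mod 8) = rotl(K, 7) = 0xCB

0xCB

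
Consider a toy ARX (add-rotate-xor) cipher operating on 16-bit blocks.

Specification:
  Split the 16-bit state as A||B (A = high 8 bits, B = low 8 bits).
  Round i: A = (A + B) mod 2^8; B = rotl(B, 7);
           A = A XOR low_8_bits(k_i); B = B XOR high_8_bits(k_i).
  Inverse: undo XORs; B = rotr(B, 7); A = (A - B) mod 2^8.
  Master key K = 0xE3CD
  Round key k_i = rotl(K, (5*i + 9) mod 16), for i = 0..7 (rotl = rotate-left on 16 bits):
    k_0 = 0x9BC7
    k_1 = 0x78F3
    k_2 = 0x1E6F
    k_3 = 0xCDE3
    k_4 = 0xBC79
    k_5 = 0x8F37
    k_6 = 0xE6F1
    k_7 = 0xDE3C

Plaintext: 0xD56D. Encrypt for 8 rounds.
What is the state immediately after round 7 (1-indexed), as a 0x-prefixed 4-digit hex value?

s_0 = plaintext = 0xD56D
s_1 = Round(s_0, k_0) = 0x852D
s_2 = Round(s_1, k_1) = 0x41EE
s_3 = Round(s_2, k_2) = 0x4069
s_4 = Round(s_3, k_3) = 0x4A79
s_5 = Round(s_4, k_4) = 0xBA00
s_6 = Round(s_5, k_5) = 0x8D8F
s_7 = Round(s_6, k_6) = 0xED21
s_8 = Round(s_7, k_7) = 0x324E

0xED21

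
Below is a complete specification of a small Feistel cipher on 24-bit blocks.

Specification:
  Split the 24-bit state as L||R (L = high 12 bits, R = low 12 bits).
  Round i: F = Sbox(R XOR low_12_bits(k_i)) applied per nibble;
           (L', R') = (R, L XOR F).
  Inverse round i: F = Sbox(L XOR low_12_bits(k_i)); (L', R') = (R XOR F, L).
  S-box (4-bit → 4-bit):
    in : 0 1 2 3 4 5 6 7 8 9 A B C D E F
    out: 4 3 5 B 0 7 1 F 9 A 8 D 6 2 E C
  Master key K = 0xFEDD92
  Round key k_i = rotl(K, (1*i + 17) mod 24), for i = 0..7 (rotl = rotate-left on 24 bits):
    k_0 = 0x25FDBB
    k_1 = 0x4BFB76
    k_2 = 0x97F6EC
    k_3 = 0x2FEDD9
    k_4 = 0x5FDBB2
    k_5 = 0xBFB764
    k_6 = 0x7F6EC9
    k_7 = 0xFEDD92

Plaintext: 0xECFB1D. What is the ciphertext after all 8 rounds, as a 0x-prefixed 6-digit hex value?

0x7D3FC1

s_0 = plaintext = 0xECFB1D
s_1 = Round(s_0, k_0) = 0xB1DF4E
s_2 = Round(s_1, k_1) = 0xF4EBA4
s_3 = Round(s_2, k_2) = 0xBA4D47
s_4 = Round(s_3, k_3) = 0xD47F0A
s_5 = Round(s_4, k_4) = 0xF0AD9E
s_6 = Round(s_5, k_5) = 0xD9E7C2
s_7 = Round(s_6, k_6) = 0x7C27D3
s_8 = Round(s_7, k_7) = 0x7D3FC1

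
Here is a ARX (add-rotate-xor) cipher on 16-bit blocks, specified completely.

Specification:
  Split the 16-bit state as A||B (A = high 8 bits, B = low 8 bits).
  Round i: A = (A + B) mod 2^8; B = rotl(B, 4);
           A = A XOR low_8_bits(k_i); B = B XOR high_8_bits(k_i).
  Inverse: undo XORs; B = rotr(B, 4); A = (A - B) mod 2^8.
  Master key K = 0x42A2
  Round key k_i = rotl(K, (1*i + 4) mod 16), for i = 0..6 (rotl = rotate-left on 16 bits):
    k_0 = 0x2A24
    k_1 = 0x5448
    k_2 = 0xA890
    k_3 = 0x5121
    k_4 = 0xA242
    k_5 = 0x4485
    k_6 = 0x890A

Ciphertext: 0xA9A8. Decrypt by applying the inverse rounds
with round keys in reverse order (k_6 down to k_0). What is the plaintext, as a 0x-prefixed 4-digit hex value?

s_0 = ciphertext = 0xA9A8
s_1 = InvRound(s_0, k_6) = 0x9112
s_2 = InvRound(s_1, k_5) = 0xAF65
s_3 = InvRound(s_2, k_4) = 0x717C
s_4 = InvRound(s_3, k_3) = 0x7ED2
s_5 = InvRound(s_4, k_2) = 0x47A7
s_6 = InvRound(s_5, k_1) = 0xD03F
s_7 = InvRound(s_6, k_0) = 0xA351

0xA351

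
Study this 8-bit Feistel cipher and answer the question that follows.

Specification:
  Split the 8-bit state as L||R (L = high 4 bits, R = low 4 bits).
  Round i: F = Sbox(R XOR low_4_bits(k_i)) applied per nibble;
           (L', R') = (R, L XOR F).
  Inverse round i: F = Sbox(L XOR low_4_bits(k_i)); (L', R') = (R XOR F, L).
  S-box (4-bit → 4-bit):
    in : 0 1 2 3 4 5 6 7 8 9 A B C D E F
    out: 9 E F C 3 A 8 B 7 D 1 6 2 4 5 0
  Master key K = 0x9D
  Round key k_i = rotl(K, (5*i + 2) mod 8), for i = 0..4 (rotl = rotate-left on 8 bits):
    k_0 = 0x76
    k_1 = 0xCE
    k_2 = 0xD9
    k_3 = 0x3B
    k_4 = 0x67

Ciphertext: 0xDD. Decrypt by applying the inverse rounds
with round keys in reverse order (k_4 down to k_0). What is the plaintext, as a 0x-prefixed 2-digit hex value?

0xC9

s_0 = ciphertext = 0xDD
s_1 = InvRound(s_0, k_4) = 0xCD
s_2 = InvRound(s_1, k_3) = 0x6C
s_3 = InvRound(s_2, k_2) = 0xC6
s_4 = InvRound(s_3, k_1) = 0x9C
s_5 = InvRound(s_4, k_0) = 0xC9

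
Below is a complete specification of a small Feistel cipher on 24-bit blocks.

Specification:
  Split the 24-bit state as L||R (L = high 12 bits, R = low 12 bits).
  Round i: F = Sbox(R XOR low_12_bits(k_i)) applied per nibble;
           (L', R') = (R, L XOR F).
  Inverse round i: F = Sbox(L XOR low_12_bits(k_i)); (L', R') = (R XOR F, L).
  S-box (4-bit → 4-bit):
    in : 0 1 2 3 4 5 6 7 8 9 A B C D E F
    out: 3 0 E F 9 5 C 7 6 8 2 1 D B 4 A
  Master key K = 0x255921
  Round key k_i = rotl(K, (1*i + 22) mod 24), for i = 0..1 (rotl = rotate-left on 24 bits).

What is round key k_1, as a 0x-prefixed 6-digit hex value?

0x92AC90

K = 0x255921
k_0 = rotl(K, (1*0+22) mod 24) = rotl(K, 22) = 0x495648
k_1 = rotl(K, (1*1+22) mod 24) = rotl(K, 23) = 0x92AC90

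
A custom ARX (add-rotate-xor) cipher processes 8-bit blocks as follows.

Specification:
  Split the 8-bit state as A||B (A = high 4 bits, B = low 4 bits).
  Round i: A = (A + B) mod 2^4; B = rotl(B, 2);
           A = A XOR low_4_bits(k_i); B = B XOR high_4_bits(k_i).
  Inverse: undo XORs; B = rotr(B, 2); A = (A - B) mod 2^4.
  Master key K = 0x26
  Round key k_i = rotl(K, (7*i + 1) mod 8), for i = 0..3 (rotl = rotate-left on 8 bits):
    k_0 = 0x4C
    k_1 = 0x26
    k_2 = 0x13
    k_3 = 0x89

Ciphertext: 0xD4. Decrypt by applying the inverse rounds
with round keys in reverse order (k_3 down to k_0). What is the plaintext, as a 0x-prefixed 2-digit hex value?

0x3B

s_0 = ciphertext = 0xD4
s_1 = InvRound(s_0, k_3) = 0x13
s_2 = InvRound(s_1, k_2) = 0xA8
s_3 = InvRound(s_2, k_1) = 0x2A
s_4 = InvRound(s_3, k_0) = 0x3B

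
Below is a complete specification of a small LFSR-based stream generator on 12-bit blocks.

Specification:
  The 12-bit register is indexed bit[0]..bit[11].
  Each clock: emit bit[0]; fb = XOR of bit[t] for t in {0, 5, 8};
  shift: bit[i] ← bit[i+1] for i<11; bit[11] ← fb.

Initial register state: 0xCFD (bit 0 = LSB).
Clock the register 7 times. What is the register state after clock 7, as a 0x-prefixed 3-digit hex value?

0xED9

reg_0 = 0xCFD
clock 1: out=1, reg = 0x67E
clock 2: out=0, reg = 0xB3F
clock 3: out=1, reg = 0xD9F
clock 4: out=1, reg = 0x6CF
clock 5: out=1, reg = 0xB67
clock 6: out=1, reg = 0xDB3
clock 7: out=1, reg = 0xED9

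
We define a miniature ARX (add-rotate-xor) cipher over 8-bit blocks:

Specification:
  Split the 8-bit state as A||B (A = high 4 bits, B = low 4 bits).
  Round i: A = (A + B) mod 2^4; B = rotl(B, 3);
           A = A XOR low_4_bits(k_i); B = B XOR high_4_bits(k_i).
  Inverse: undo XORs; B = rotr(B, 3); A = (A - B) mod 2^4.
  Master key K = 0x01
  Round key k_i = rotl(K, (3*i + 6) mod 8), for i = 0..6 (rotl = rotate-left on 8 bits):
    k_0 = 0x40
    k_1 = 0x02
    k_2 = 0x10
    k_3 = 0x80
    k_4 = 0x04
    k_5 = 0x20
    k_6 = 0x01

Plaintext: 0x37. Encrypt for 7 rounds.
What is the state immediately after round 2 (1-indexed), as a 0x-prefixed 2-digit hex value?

s_0 = plaintext = 0x37
s_1 = Round(s_0, k_0) = 0xAF
s_2 = Round(s_1, k_1) = 0xBF
s_3 = Round(s_2, k_2) = 0xAE
s_4 = Round(s_3, k_3) = 0x8F
s_5 = Round(s_4, k_4) = 0x3F
s_6 = Round(s_5, k_5) = 0x2D
s_7 = Round(s_6, k_6) = 0xEE

0xBF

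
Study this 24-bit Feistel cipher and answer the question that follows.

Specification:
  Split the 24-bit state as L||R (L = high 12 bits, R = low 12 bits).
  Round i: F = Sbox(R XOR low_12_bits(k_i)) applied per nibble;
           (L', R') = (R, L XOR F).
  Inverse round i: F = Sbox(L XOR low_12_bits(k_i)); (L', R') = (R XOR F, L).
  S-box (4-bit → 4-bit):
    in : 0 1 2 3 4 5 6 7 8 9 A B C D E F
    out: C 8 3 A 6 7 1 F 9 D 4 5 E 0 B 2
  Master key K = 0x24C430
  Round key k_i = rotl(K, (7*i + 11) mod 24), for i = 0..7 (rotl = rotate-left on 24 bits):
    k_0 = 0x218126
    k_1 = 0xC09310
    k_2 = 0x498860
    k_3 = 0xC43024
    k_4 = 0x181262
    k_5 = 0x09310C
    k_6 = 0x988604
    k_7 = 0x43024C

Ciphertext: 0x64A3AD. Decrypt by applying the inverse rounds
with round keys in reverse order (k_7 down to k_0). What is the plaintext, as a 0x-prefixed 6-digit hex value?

0x203D4C

s_0 = ciphertext = 0x64A3AD
s_1 = InvRound(s_0, k_7) = 0x56C64A
s_2 = InvRound(s_1, k_6) = 0xC5356C
s_3 = InvRound(s_2, k_5) = 0x51EC53
s_4 = InvRound(s_3, k_4) = 0x3AD51E
s_5 = InvRound(s_4, k_3) = 0xF833AD
s_6 = InvRound(s_5, k_2) = 0xC17F83
s_7 = InvRound(s_6, k_1) = 0xD4CC17
s_8 = InvRound(s_7, k_0) = 0x203D4C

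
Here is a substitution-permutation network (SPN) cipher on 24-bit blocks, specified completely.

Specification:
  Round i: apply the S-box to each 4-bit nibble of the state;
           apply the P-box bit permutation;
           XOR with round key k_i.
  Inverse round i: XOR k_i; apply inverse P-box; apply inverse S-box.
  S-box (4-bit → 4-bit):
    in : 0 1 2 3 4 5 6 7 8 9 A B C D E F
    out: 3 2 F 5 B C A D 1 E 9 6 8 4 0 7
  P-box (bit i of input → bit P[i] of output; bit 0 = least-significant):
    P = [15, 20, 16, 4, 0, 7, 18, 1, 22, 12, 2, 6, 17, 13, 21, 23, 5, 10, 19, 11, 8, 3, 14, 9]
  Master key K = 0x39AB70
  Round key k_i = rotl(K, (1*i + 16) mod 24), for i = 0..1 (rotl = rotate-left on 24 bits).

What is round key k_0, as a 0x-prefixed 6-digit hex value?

0x7039AB

K = 0x39AB70
k_0 = rotl(K, (1*0+16) mod 24) = rotl(K, 16) = 0x7039AB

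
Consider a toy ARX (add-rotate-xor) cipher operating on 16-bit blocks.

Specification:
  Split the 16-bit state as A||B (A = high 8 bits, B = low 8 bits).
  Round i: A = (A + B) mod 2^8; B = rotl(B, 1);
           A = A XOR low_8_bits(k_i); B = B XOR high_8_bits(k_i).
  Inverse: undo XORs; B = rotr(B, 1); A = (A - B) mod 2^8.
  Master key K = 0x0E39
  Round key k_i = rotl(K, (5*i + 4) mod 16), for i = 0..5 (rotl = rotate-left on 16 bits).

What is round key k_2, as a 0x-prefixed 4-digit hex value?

0x438E

K = 0x0E39
k_0 = rotl(K, (5*0+4) mod 16) = rotl(K, 4) = 0xE390
k_1 = rotl(K, (5*1+4) mod 16) = rotl(K, 9) = 0x721C
k_2 = rotl(K, (5*2+4) mod 16) = rotl(K, 14) = 0x438E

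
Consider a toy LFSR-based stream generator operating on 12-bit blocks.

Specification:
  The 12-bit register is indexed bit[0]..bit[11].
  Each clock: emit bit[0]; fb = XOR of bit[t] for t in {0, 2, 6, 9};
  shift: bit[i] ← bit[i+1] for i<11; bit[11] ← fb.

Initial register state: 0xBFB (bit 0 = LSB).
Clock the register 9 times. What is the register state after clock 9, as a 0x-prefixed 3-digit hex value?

0x2BD

reg_0 = 0xBFB
clock 1: out=1, reg = 0xDFD
clock 2: out=1, reg = 0xEFE
clock 3: out=0, reg = 0xF7F
clock 4: out=1, reg = 0x7BF
clock 5: out=1, reg = 0xBDF
clock 6: out=1, reg = 0x5EF
clock 7: out=1, reg = 0xAF7
clock 8: out=1, reg = 0x57B
clock 9: out=1, reg = 0x2BD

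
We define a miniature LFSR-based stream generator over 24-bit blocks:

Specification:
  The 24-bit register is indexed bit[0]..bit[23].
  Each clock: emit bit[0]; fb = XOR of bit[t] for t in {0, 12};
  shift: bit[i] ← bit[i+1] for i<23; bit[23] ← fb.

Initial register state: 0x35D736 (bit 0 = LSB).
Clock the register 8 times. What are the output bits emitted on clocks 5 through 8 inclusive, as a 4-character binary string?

1100

reg_0 = 0x35D736
clock 1: out=0, reg = 0x9AEB9B
clock 2: out=1, reg = 0xCD75CD
clock 3: out=1, reg = 0x66BAE6
clock 4: out=0, reg = 0xB35D73
clock 5: out=1, reg = 0x59AEB9
clock 6: out=1, reg = 0xACD75C
clock 7: out=0, reg = 0xD66BAE
clock 8: out=0, reg = 0x6B35D7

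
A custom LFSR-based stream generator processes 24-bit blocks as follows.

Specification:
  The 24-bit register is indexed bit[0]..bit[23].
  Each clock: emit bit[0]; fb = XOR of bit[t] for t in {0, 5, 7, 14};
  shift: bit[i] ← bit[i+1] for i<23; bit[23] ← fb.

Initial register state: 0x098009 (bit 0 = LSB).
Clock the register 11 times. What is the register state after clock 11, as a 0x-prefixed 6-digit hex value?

reg_0 = 0x098009
clock 1: out=1, reg = 0x84C004
clock 2: out=0, reg = 0xC26002
clock 3: out=0, reg = 0xE13001
clock 4: out=1, reg = 0xF09800
clock 5: out=0, reg = 0x784C00
clock 6: out=0, reg = 0xBC2600
clock 7: out=0, reg = 0x5E1300
clock 8: out=0, reg = 0x2F0980
clock 9: out=0, reg = 0x9784C0
clock 10: out=0, reg = 0xCBC260
clock 11: out=0, reg = 0x65E130

0x65E130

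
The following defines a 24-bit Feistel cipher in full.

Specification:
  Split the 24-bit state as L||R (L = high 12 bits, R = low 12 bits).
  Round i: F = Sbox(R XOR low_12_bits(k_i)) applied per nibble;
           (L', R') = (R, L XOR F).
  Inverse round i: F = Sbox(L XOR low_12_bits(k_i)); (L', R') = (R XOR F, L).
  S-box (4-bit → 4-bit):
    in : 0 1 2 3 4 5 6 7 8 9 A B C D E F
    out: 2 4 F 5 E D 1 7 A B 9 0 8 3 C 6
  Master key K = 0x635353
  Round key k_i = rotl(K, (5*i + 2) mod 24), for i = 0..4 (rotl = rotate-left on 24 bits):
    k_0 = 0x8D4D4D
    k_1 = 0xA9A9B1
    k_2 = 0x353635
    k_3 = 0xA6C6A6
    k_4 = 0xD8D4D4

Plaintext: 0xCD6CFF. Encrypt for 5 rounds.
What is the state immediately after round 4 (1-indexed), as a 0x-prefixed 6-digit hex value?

s_0 = plaintext = 0xCD6CFF
s_1 = Round(s_0, k_0) = 0xCFF8D9
s_2 = Round(s_1, k_1) = 0x8D98E5
s_3 = Round(s_2, k_2) = 0x8E54EB
s_4 = Round(s_3, k_3) = 0x4EB706
s_5 = Round(s_4, k_4) = 0x7061D4

0x4EB706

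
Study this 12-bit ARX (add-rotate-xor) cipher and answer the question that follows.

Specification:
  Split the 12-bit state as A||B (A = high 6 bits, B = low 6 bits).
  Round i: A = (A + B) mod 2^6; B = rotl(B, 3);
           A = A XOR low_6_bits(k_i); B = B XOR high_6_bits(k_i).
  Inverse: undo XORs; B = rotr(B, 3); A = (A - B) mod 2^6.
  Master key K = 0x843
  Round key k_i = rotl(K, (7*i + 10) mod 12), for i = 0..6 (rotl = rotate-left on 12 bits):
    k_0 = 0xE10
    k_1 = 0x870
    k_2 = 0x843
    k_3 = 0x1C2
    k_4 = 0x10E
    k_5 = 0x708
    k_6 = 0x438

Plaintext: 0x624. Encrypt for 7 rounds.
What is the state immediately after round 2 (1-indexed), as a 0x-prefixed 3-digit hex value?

0xE02

s_0 = plaintext = 0x624
s_1 = Round(s_0, k_0) = 0xB1C
s_2 = Round(s_1, k_1) = 0xE02
s_3 = Round(s_2, k_2) = 0xE71
s_4 = Round(s_3, k_3) = 0xA09
s_5 = Round(s_4, k_4) = 0xFCD
s_6 = Round(s_5, k_5) = 0x135
s_7 = Round(s_6, k_6) = 0x07E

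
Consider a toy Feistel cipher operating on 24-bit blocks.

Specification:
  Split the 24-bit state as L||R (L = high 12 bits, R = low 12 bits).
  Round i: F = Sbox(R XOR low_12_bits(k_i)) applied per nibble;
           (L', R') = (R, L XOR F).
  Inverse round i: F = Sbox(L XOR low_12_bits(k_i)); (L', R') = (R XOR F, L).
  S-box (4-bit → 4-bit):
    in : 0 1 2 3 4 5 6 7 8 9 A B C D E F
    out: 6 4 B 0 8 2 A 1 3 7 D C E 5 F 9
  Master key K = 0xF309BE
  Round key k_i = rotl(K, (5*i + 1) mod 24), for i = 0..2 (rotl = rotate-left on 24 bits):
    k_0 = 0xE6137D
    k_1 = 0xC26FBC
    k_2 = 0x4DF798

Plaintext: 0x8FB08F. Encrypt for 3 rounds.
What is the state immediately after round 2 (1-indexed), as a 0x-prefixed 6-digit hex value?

0x8601D1

s_0 = plaintext = 0x8FB08F
s_1 = Round(s_0, k_0) = 0x08F860
s_2 = Round(s_1, k_1) = 0x8601D1
s_3 = Round(s_2, k_2) = 0x1D12E7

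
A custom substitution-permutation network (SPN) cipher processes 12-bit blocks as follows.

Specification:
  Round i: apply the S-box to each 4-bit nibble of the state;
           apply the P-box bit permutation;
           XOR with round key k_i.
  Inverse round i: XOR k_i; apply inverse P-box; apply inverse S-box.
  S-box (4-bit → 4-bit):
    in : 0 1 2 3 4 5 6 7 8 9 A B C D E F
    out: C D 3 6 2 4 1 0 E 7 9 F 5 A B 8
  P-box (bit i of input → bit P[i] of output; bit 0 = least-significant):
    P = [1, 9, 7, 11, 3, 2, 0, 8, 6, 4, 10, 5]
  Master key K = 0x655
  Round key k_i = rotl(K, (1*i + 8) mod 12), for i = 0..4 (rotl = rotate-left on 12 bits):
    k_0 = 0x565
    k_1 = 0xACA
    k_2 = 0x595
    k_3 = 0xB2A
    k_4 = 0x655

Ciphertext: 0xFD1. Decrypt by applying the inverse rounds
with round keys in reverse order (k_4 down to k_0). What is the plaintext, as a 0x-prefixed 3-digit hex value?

0x4C3

s_0 = ciphertext = 0xFD1
s_1 = InvRound(s_0, k_4) = 0x7D0
s_2 = InvRound(s_1, k_3) = 0xB61
s_3 = InvRound(s_2, k_2) = 0xB48
s_4 = InvRound(s_3, k_1) = 0x7FC
s_5 = InvRound(s_4, k_0) = 0x4C3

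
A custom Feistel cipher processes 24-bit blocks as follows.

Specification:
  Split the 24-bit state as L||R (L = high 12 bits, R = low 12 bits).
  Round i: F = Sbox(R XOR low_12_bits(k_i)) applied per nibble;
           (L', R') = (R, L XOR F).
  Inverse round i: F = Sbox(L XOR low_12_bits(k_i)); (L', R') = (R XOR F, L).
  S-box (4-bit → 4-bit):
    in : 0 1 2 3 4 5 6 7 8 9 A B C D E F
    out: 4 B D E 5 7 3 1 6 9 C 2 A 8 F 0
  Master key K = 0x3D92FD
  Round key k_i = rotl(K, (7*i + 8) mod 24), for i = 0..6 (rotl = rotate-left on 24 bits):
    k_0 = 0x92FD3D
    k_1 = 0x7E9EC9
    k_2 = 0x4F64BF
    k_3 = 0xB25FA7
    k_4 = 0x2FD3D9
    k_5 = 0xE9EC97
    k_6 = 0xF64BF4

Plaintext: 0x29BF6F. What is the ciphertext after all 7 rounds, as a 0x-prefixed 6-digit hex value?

s_0 = plaintext = 0x29BF6F
s_1 = Round(s_0, k_0) = 0xF6FFE6
s_2 = Round(s_1, k_1) = 0xFE64BF
s_3 = Round(s_2, k_2) = 0x4BFBA2
s_4 = Round(s_3, k_3) = 0xBA21F8
s_5 = Round(s_4, k_4) = 0x1F8679
s_6 = Round(s_5, k_5) = 0x679D07
s_7 = Round(s_6, k_6) = 0xD07577

0xD07577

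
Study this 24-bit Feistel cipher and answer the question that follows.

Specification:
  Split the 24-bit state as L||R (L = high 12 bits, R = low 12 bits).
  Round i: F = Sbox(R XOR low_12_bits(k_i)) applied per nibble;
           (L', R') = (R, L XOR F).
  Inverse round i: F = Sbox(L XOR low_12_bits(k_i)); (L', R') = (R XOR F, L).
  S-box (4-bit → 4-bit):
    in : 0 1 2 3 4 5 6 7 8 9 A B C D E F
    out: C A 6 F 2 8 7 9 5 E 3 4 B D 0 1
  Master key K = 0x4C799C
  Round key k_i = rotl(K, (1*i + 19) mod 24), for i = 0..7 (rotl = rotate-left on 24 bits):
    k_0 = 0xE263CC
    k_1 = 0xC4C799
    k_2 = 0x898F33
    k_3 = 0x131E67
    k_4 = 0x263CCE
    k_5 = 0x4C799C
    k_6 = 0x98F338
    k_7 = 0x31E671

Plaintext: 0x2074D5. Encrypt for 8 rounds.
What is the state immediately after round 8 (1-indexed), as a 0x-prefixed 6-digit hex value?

s_0 = plaintext = 0x2074D5
s_1 = Round(s_0, k_0) = 0x4D5BA9
s_2 = Round(s_1, k_1) = 0xBA9F29
s_3 = Round(s_2, k_2) = 0xF2970A
s_4 = Round(s_3, k_3) = 0x70A154
s_5 = Round(s_4, k_4) = 0x154AE9
s_6 = Round(s_5, k_5) = 0xAE9ECC
s_7 = Round(s_6, k_6) = 0xECC7FB
s_8 = Round(s_7, k_7) = 0x7FB49F

0x7FB49F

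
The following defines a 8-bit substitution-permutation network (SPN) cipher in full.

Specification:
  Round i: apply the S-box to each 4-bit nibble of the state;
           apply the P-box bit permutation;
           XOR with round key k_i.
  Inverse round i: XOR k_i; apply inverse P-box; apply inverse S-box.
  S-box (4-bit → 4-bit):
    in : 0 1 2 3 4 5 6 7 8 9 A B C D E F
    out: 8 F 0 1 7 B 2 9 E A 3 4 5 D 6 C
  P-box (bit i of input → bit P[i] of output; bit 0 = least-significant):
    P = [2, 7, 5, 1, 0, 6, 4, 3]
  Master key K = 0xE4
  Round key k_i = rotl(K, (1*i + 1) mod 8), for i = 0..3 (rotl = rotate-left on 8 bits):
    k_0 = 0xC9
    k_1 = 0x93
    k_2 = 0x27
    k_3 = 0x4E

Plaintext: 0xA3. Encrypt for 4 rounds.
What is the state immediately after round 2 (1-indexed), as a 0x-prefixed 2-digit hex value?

0xEF

s_0 = plaintext = 0xA3
s_1 = Round(s_0, k_0) = 0x8C
s_2 = Round(s_1, k_1) = 0xEF
s_3 = Round(s_2, k_2) = 0x55
s_4 = Round(s_3, k_3) = 0x81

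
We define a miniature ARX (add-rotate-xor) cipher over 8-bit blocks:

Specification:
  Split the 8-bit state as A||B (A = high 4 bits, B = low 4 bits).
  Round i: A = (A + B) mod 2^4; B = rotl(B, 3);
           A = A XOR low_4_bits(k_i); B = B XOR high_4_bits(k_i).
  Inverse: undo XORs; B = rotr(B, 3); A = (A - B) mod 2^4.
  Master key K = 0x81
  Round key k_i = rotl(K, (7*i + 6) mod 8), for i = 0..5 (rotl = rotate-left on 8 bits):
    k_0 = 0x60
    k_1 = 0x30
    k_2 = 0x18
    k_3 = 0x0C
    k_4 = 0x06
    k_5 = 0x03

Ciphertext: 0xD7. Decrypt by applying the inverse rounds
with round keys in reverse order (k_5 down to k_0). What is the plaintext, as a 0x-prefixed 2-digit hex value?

s_0 = ciphertext = 0xD7
s_1 = InvRound(s_0, k_5) = 0x0E
s_2 = InvRound(s_1, k_4) = 0x9D
s_3 = InvRound(s_2, k_3) = 0xAB
s_4 = InvRound(s_3, k_2) = 0xD5
s_5 = InvRound(s_4, k_1) = 0x1C
s_6 = InvRound(s_5, k_0) = 0xC5

0xC5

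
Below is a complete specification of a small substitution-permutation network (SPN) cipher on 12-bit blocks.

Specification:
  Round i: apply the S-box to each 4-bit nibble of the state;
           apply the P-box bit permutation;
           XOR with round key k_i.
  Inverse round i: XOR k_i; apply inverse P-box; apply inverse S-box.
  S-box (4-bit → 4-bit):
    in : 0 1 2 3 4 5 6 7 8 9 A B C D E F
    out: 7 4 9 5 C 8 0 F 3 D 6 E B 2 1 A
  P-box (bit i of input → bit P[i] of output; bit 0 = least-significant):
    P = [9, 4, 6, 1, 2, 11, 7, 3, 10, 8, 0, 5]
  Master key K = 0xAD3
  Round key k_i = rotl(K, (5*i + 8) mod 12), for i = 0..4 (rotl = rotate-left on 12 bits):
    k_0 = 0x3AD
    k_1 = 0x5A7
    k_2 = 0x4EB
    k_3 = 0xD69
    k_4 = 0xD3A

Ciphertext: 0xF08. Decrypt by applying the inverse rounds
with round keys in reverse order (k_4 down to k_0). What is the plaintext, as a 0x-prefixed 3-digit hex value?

0x09F

s_0 = ciphertext = 0xF08
s_1 = InvRound(s_0, k_4) = 0x56C
s_2 = InvRound(s_1, k_3) = 0x186
s_3 = InvRound(s_2, k_2) = 0x721
s_4 = InvRound(s_3, k_1) = 0x632
s_5 = InvRound(s_4, k_0) = 0x09F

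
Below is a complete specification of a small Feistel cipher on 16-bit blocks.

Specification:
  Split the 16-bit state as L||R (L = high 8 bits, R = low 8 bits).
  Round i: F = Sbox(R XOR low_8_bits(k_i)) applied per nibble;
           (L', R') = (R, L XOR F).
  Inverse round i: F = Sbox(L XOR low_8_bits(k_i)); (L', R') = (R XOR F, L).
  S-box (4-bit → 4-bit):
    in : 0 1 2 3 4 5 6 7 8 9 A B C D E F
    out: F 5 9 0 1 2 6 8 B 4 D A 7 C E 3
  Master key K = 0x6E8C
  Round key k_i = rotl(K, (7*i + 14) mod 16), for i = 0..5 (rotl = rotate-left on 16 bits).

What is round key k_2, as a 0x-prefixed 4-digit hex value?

0xC6E8

K = 0x6E8C
k_0 = rotl(K, (7*0+14) mod 16) = rotl(K, 14) = 0x1BA3
k_1 = rotl(K, (7*1+14) mod 16) = rotl(K, 5) = 0xD18D
k_2 = rotl(K, (7*2+14) mod 16) = rotl(K, 12) = 0xC6E8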